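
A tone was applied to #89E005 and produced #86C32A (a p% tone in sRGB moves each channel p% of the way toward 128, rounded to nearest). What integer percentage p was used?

#89E005 is rgb(137, 224, 5); #86C32A is rgb(134, 195, 42).
On the B channel (widest range): 42 ≈ 5 + (p/100)(128 − 5), so p ≈ 100×(42 − 5)/(128 − 5) = 3700/123 = 30.08.
p = 30 reproduces all three channels after rounding.

30%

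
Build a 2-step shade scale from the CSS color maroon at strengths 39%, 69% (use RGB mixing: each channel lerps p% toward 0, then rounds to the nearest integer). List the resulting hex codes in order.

CSS maroon is rgb(128, 0, 0).
39%: (128 − 49.92 = 78.08→78, 0→0, 0→0) → #4E0000
69%: (128 − 88.32 = 39.68→40, 0→0, 0→0) → #280000

#4E0000, #280000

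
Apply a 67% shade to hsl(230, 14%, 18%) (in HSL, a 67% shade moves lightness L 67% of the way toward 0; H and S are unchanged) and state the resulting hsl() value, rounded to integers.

L moves 67% from 18 toward 0: 18 − 12.06 = 5.94 → 6.
H and S are unchanged.

hsl(230, 14%, 6%)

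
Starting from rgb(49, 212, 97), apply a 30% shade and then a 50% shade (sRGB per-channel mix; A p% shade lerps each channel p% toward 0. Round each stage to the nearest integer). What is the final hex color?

Per channel, c → c + 0.3(0 − c):
  R: 49 − 14.7 = 34.3 → 34
  G: 212 + 0.3×(0−212) = 212 − 63.6 = 148.4 → 148
  B: 97 + 0.3×(0−97) = 97 − 29.1 = 67.9 → 68
After the shade: rgb(34, 148, 68) = #229444.
A 50% shade moves each channel 50% toward 0:
  R: 34 + 0.5×(0−34) = 34 − 17 = 17 → 17
  G: 148 − 74 = 74 → 74
  B: 68 + 0.5×(0−68) = 68 − 34 = 34 → 34
rgb(17, 74, 34) = #114A22.

#114A22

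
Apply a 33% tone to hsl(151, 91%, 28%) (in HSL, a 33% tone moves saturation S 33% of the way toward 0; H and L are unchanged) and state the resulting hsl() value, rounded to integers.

hsl(151, 61%, 28%)

S moves 33% from 91 toward 0: 91 − 30.03 = 60.97 → 61.
H and L are unchanged.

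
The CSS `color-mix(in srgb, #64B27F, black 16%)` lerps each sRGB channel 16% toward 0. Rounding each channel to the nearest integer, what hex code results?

#54966B

#64B27F is rgb(100, 178, 127).
A 16% shade moves each channel 16% toward 0:
  R: 100 − 16 = 84 → 84
  G: 178 + 0.16×(0−178) = 178 − 28.48 = 149.52 → 150
  B: 127 + 0.16×(0−127) = 127 − 20.32 = 106.68 → 107
rgb(84, 150, 107) = #54966B.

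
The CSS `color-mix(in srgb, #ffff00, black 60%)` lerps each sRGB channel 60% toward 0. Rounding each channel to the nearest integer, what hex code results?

#ffff00 is rgb(255, 255, 0).
A 60% shade moves each channel 60% toward 0:
  R: 255 − 153 = 102 → 102
  G: 255 + 0.6×(0−255) = 255 − 153 = 102 → 102
  B: 0 + 0 = 0 → 0
rgb(102, 102, 0) = #666600.

#666600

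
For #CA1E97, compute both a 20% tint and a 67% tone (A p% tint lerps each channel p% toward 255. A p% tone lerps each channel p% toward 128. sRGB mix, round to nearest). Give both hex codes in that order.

#CA1E97 is rgb(202, 30, 151).
20% tint:
  R: 202 + 0.2×(255−202) = 202 + 10.6 = 212.6 → 213
  G: 30 + 45 = 75 → 75
  B: 151 + 0.2×(255−151) = 151 + 20.8 = 171.8 → 172
  → #D54BAC
67% tone:
  R: 202 + 0.67×(128−202) = 202 − 49.58 = 152.42 → 152
  G: 30 + 0.67×(128−30) = 30 + 65.66 = 95.66 → 96
  B: 151 + 0.67×(128−151) = 151 − 15.41 = 135.59 → 136
  → #986088

#D54BAC, #986088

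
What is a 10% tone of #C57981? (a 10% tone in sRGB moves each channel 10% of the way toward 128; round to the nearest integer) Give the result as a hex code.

#C57981 is rgb(197, 121, 129).
A 10% tone moves each channel 10% toward 128:
  R: 197 + 0.1×(128−197) = 197 − 6.9 = 190.1 → 190
  G: 121 + 0.1×(128−121) = 121 + 0.7 = 121.7 → 122
  B: 129 − 0.1 = 128.9 → 129
rgb(190, 122, 129) = #BE7A81.

#BE7A81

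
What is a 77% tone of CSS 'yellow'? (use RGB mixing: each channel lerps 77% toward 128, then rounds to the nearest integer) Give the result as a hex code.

#9D9D63

CSS yellow is rgb(255, 255, 0).
Per channel, c → c + 0.77(128 − c):
  R: 255 + 0.77×(128−255) = 255 − 97.79 = 157.21 → 157
  G: 255 + 0.77×(128−255) = 255 − 97.79 = 157.21 → 157
  B: 0 + 0.77×(128−0) = 0 + 98.56 = 98.56 → 99
rgb(157, 157, 99) = #9D9D63.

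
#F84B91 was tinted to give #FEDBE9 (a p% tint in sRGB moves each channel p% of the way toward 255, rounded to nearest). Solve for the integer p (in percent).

80%

#F84B91 is rgb(248, 75, 145); #FEDBE9 is rgb(254, 219, 233).
On the G channel (widest range): 219 ≈ 75 + (p/100)(255 − 75), so p ≈ 100×(219 − 75)/(255 − 75) = 14400/180 = 80.00.
p = 80 reproduces all three channels after rounding.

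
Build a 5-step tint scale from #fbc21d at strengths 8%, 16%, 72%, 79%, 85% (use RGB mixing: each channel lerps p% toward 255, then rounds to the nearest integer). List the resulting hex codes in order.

#fbc21d is rgb(251, 194, 29).
8%: (251→251, 194 + 4.88 = 198.88→199, 29 + 18.08 = 47.08→47) → #fbc72f
16%: (251 + 0.64 = 251.64→252, 194 + 9.76 = 203.76→204, 29 + 36.16 = 65.16→65) → #fccc41
72%: (251 + 2.88 = 253.88→254, 194 + 43.92 = 237.92→238, 29 + 162.72 = 191.72→192) → #feeec0
79%: (251 + 3.16 = 254.16→254, 194 + 48.19 = 242.19→242, 29 + 178.54 = 207.54→208) → #fef2d0
85%: (251 + 3.4 = 254.4→254, 194 + 51.85 = 245.85→246, 29 + 192.1 = 221.1→221) → #fef6dd

#fbc72f, #fccc41, #feeec0, #fef2d0, #fef6dd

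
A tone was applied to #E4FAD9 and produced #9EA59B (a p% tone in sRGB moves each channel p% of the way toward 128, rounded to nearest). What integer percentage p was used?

#E4FAD9 is rgb(228, 250, 217); #9EA59B is rgb(158, 165, 155).
On the G channel (widest range): 165 ≈ 250 + (p/100)(128 − 250), so p ≈ 100×(165 − 250)/(128 − 250) = -8500/-122 = 69.67.
p = 70 reproduces all three channels after rounding.

70%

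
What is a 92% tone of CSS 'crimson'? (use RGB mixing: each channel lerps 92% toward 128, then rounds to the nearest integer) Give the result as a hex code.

#87777b

CSS crimson is rgb(220, 20, 60).
Per channel, c → c + 0.92(128 − c):
  R: 220 + 0.92×(128−220) = 220 − 84.64 = 135.36 → 135
  G: 20 + 99.36 = 119.36 → 119
  B: 60 + 0.92×(128−60) = 60 + 62.56 = 122.56 → 123
rgb(135, 119, 123) = #87777b.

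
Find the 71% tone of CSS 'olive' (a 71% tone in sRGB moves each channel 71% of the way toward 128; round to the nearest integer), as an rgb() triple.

CSS olive is rgb(128, 128, 0).
Per channel, c → c + 0.71(128 − c):
  R: 128 + 0.71×(128−128) = 128 + 0 = 128 → 128
  G: 128 + 0 = 128 → 128
  B: 0 + 90.88 = 90.88 → 91

rgb(128, 128, 91)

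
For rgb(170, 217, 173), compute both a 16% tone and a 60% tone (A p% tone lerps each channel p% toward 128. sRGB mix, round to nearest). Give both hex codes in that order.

#a3cba6, #91a492

16% tone:
  R: 170 + 0.16×(128−170) = 170 − 6.72 = 163.28 → 163
  G: 217 + 0.16×(128−217) = 217 − 14.24 = 202.76 → 203
  B: 173 + 0.16×(128−173) = 173 − 7.2 = 165.8 → 166
  → #a3cba6
60% tone:
  R: 170 − 25.2 = 144.8 → 145
  G: 217 − 53.4 = 163.6 → 164
  B: 173 − 27 = 146 → 146
  → #91a492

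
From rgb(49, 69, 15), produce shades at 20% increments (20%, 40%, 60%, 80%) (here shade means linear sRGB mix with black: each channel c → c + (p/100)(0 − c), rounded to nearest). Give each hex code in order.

20%: (49 − 9.8 = 39.2→39, 69 − 13.8 = 55.2→55, 15 − 3 = 12→12) → #27370C
40%: (49 − 19.6 = 29.4→29, 69 − 27.6 = 41.4→41, 15 − 6 = 9→9) → #1D2909
60%: (49 − 29.4 = 19.6→20, 69 − 41.4 = 27.6→28, 15 − 9 = 6→6) → #141C06
80%: (49 − 39.2 = 9.8→10, 69 − 55.2 = 13.8→14, 15 − 12 = 3→3) → #0A0E03

#27370C, #1D2909, #141C06, #0A0E03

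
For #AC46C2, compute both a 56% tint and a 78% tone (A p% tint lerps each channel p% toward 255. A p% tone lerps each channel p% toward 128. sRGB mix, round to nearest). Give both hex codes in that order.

#AC46C2 is rgb(172, 70, 194).
56% tint:
  R: 172 + 0.56×(255−172) = 172 + 46.48 = 218.48 → 218
  G: 70 + 0.56×(255−70) = 70 + 103.6 = 173.6 → 174
  B: 194 + 34.16 = 228.16 → 228
  → #DAAEE4
78% tone:
  R: 172 + 0.78×(128−172) = 172 − 34.32 = 137.68 → 138
  G: 70 + 45.24 = 115.24 → 115
  B: 194 − 51.48 = 142.52 → 143
  → #8A738F

#DAAEE4, #8A738F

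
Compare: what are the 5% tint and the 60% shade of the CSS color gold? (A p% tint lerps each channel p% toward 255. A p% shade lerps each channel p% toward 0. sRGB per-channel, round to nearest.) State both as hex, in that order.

#FFD90D, #665600

CSS gold is rgb(255, 215, 0).
5% tint:
  R: 255 + 0.05×(255−255) = 255 + 0 = 255 → 255
  G: 215 + 0.05×(255−215) = 215 + 2 = 217 → 217
  B: 0 + 0.05×(255−0) = 0 + 12.75 = 12.75 → 13
  → #FFD90D
60% shade:
  R: 255 + 0.6×(0−255) = 255 − 153 = 102 → 102
  G: 215 − 129 = 86 → 86
  B: 0 + 0.6×(0−0) = 0 + 0 = 0 → 0
  → #665600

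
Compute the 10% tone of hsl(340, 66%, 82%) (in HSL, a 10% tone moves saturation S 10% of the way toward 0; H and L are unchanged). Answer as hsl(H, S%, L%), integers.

hsl(340, 59%, 82%)

S moves 10% from 66 toward 0: 66 − 6.6 = 59.4 → 59.
H and L are unchanged.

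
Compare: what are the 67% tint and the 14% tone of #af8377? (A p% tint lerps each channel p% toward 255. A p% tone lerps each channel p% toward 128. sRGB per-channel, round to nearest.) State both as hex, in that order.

#af8377 is rgb(175, 131, 119).
67% tint:
  R: 175 + 53.6 = 228.6 → 229
  G: 131 + 83.08 = 214.08 → 214
  B: 119 + 0.67×(255−119) = 119 + 91.12 = 210.12 → 210
  → #e5d6d2
14% tone:
  R: 175 + 0.14×(128−175) = 175 − 6.58 = 168.42 → 168
  G: 131 + 0.14×(128−131) = 131 − 0.42 = 130.58 → 131
  B: 119 + 0.14×(128−119) = 119 + 1.26 = 120.26 → 120
  → #a88378

#e5d6d2, #a88378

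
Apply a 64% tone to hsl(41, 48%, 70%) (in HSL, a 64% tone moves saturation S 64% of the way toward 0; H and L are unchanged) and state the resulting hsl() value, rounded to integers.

hsl(41, 17%, 70%)

S moves 64% from 48 toward 0: 48 − 30.72 = 17.28 → 17.
H and L are unchanged.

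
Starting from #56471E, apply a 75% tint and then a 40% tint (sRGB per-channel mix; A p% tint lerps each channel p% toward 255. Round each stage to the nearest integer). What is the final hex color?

#56471E is rgb(86, 71, 30).
Lerp each channel 75% toward 255:
  R: 86 + 0.75×(255−86) = 86 + 126.75 = 212.75 → 213
  G: 71 + 138 = 209 → 209
  B: 30 + 168.75 = 198.75 → 199
After the tint: rgb(213, 209, 199) = #D5D1C7.
Per channel, c → c + 0.4(255 − c):
  R: 213 + 0.4×(255−213) = 213 + 16.8 = 229.8 → 230
  G: 209 + 0.4×(255−209) = 209 + 18.4 = 227.4 → 227
  B: 199 + 0.4×(255−199) = 199 + 22.4 = 221.4 → 221
rgb(230, 227, 221) = #E6E3DD.

#E6E3DD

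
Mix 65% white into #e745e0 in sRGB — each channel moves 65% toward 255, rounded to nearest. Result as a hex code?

#f7bef4

#e745e0 is rgb(231, 69, 224).
A 65% tint moves each channel 65% toward 255:
  R: 231 + 0.65×(255−231) = 231 + 15.6 = 246.6 → 247
  G: 69 + 0.65×(255−69) = 69 + 120.9 = 189.9 → 190
  B: 224 + 0.65×(255−224) = 224 + 20.15 = 244.15 → 244
rgb(247, 190, 244) = #f7bef4.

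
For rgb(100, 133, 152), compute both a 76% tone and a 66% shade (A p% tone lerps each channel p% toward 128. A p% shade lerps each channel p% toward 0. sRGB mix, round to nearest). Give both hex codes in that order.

76% tone:
  R: 100 + 21.28 = 121.28 → 121
  G: 133 + 0.76×(128−133) = 133 − 3.8 = 129.2 → 129
  B: 152 − 18.24 = 133.76 → 134
  → #798186
66% shade:
  R: 100 − 66 = 34 → 34
  G: 133 − 87.78 = 45.22 → 45
  B: 152 − 100.32 = 51.68 → 52
  → #222D34

#798186, #222D34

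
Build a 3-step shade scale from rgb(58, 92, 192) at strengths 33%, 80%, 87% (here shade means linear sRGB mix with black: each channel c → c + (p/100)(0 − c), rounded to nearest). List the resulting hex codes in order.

#273E81, #0C1226, #080C19

33%: (58 − 19.14 = 38.86→39, 92 − 30.36 = 61.64→62, 192 − 63.36 = 128.64→129) → #273E81
80%: (58 − 46.4 = 11.6→12, 92 − 73.6 = 18.4→18, 192 − 153.6 = 38.4→38) → #0C1226
87%: (58 − 50.46 = 7.54→8, 92 − 80.04 = 11.96→12, 192 − 167.04 = 24.96→25) → #080C19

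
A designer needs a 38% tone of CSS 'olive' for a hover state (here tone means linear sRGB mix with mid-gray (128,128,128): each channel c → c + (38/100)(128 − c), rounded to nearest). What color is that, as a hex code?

CSS olive is rgb(128, 128, 0).
Per channel, c → c + 0.38(128 − c):
  R: 128 + 0.38×(128−128) = 128 + 0 = 128 → 128
  G: 128 + 0.38×(128−128) = 128 + 0 = 128 → 128
  B: 0 + 48.64 = 48.64 → 49
rgb(128, 128, 49) = #808031.

#808031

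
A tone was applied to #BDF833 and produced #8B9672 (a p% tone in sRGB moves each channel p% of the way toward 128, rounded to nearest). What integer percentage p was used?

82%

#BDF833 is rgb(189, 248, 51); #8B9672 is rgb(139, 150, 114).
On the G channel (widest range): 150 ≈ 248 + (p/100)(128 − 248), so p ≈ 100×(150 − 248)/(128 − 248) = -9800/-120 = 81.67.
p = 82 reproduces all three channels after rounding.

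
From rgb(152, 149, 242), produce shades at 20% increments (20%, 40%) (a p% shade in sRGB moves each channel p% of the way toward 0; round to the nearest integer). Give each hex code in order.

20%: (152 − 30.4 = 121.6→122, 149 − 29.8 = 119.2→119, 242 − 48.4 = 193.6→194) → #7A77C2
40%: (152 − 60.8 = 91.2→91, 149 − 59.6 = 89.4→89, 242 − 96.8 = 145.2→145) → #5B5991

#7A77C2, #5B5991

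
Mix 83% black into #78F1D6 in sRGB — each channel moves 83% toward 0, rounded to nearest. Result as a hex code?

#78F1D6 is rgb(120, 241, 214).
Per channel, c → c + 0.83(0 − c):
  R: 120 + 0.83×(0−120) = 120 − 99.6 = 20.4 → 20
  G: 241 + 0.83×(0−241) = 241 − 200.03 = 40.97 → 41
  B: 214 − 177.62 = 36.38 → 36
rgb(20, 41, 36) = #142924.

#142924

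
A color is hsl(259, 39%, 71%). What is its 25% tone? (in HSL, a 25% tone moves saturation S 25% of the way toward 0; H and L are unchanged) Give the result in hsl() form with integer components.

S moves 25% from 39 toward 0: 39 − 9.75 = 29.25 → 29.
H and L are unchanged.

hsl(259, 29%, 71%)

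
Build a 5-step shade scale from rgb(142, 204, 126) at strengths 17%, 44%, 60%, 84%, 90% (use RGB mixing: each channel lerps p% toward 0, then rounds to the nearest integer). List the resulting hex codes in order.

17%: (142 − 24.14 = 117.86→118, 204 − 34.68 = 169.32→169, 126 − 21.42 = 104.58→105) → #76A969
44%: (142 − 62.48 = 79.52→80, 204 − 89.76 = 114.24→114, 126 − 55.44 = 70.56→71) → #507247
60%: (142 − 85.2 = 56.8→57, 204 − 122.4 = 81.6→82, 126 − 75.6 = 50.4→50) → #395232
84%: (142 − 119.28 = 22.72→23, 204 − 171.36 = 32.64→33, 126 − 105.84 = 20.16→20) → #172114
90%: (142 − 127.8 = 14.2→14, 204 − 183.6 = 20.4→20, 126 − 113.4 = 12.6→13) → #0E140D

#76A969, #507247, #395232, #172114, #0E140D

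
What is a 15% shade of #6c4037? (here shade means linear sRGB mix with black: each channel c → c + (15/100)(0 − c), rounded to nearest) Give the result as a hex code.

#5c362f

#6c4037 is rgb(108, 64, 55).
Per channel, c → c + 0.15(0 − c):
  R: 108 + 0.15×(0−108) = 108 − 16.2 = 91.8 → 92
  G: 64 + 0.15×(0−64) = 64 − 9.6 = 54.4 → 54
  B: 55 + 0.15×(0−55) = 55 − 8.25 = 46.75 → 47
rgb(92, 54, 47) = #5c362f.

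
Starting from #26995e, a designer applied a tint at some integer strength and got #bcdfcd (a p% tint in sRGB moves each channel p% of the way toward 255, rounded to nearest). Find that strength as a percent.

#26995e is rgb(38, 153, 94); #bcdfcd is rgb(188, 223, 205).
On the R channel (widest range): 188 ≈ 38 + (p/100)(255 − 38), so p ≈ 100×(188 − 38)/(255 − 38) = 15000/217 = 69.12.
p = 69 reproduces all three channels after rounding.

69%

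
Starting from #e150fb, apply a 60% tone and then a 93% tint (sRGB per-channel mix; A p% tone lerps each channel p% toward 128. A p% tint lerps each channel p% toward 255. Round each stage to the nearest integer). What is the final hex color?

#f9f5fa

#e150fb is rgb(225, 80, 251).
Lerp each channel 60% toward 128:
  R: 225 − 58.2 = 166.8 → 167
  G: 80 + 0.6×(128−80) = 80 + 28.8 = 108.8 → 109
  B: 251 − 73.8 = 177.2 → 177
After the tone: rgb(167, 109, 177) = #a76db1.
Lerp each channel 93% toward 255:
  R: 167 + 81.84 = 248.84 → 249
  G: 109 + 0.93×(255−109) = 109 + 135.78 = 244.78 → 245
  B: 177 + 0.93×(255−177) = 177 + 72.54 = 249.54 → 250
rgb(249, 245, 250) = #f9f5fa.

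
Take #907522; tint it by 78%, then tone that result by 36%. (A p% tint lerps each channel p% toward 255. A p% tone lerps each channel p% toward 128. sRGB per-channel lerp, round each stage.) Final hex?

#907522 is rgb(144, 117, 34).
A 78% tint moves each channel 78% toward 255:
  R: 144 + 0.78×(255−144) = 144 + 86.58 = 230.58 → 231
  G: 117 + 107.64 = 224.64 → 225
  B: 34 + 172.38 = 206.38 → 206
After the tint: rgb(231, 225, 206) = #e7e1ce.
Per channel, c → c + 0.36(128 − c):
  R: 231 + 0.36×(128−231) = 231 − 37.08 = 193.92 → 194
  G: 225 + 0.36×(128−225) = 225 − 34.92 = 190.08 → 190
  B: 206 + 0.36×(128−206) = 206 − 28.08 = 177.92 → 178
rgb(194, 190, 178) = #c2beb2.

#c2beb2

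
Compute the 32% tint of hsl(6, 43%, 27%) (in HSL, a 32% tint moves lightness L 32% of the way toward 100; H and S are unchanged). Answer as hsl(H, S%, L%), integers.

hsl(6, 43%, 50%)

L moves 32% from 27 toward 100: 27 + 23.36 = 50.36 → 50.
H and S are unchanged.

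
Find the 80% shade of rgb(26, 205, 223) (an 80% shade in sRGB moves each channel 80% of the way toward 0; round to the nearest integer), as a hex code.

#05292D

Lerp each channel 80% toward 0:
  R: 26 + 0.8×(0−26) = 26 − 20.8 = 5.2 → 5
  G: 205 + 0.8×(0−205) = 205 − 164 = 41 → 41
  B: 223 − 178.4 = 44.6 → 45
rgb(5, 41, 45) = #05292D.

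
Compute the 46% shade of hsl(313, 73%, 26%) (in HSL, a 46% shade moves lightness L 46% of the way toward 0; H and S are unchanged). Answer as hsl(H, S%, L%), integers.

hsl(313, 73%, 14%)

L moves 46% from 26 toward 0: 26 − 11.96 = 14.04 → 14.
H and S are unchanged.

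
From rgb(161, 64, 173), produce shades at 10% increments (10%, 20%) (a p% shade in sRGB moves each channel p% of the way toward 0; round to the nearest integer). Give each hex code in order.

10%: (161 − 16.1 = 144.9→145, 64 − 6.4 = 57.6→58, 173 − 17.3 = 155.7→156) → #913a9c
20%: (161 − 32.2 = 128.8→129, 64 − 12.8 = 51.2→51, 173 − 34.6 = 138.4→138) → #81338a

#913a9c, #81338a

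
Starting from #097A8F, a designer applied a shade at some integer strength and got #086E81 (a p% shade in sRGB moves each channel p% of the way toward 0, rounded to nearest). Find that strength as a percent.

10%

#097A8F is rgb(9, 122, 143); #086E81 is rgb(8, 110, 129).
On the B channel (widest range): 129 ≈ 143 + (p/100)(0 − 143), so p ≈ 100×(129 − 143)/(0 − 143) = -1400/-143 = 9.79.
p = 10 reproduces all three channels after rounding.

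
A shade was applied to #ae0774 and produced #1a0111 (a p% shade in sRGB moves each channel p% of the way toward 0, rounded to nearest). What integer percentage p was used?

#ae0774 is rgb(174, 7, 116); #1a0111 is rgb(26, 1, 17).
On the R channel (widest range): 26 ≈ 174 + (p/100)(0 − 174), so p ≈ 100×(26 − 174)/(0 − 174) = -14800/-174 = 85.06.
p = 85 reproduces all three channels after rounding.

85%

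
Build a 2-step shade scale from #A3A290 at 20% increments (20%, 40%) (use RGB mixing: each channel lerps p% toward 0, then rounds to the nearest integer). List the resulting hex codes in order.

#A3A290 is rgb(163, 162, 144).
20%: (163 − 32.6 = 130.4→130, 162 − 32.4 = 129.6→130, 144 − 28.8 = 115.2→115) → #828273
40%: (163 − 65.2 = 97.8→98, 162 − 64.8 = 97.2→97, 144 − 57.6 = 86.4→86) → #626156

#828273, #626156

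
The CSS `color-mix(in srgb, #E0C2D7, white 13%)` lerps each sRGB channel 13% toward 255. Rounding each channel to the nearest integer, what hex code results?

#E0C2D7 is rgb(224, 194, 215).
A 13% tint moves each channel 13% toward 255:
  R: 224 + 4.03 = 228.03 → 228
  G: 194 + 0.13×(255−194) = 194 + 7.93 = 201.93 → 202
  B: 215 + 0.13×(255−215) = 215 + 5.2 = 220.2 → 220
rgb(228, 202, 220) = #E4CADC.

#E4CADC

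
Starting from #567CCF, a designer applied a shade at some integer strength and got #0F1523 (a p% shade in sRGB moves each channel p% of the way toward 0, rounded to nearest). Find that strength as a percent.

83%

#567CCF is rgb(86, 124, 207); #0F1523 is rgb(15, 21, 35).
On the B channel (widest range): 35 ≈ 207 + (p/100)(0 − 207), so p ≈ 100×(35 − 207)/(0 − 207) = -17200/-207 = 83.09.
p = 83 reproduces all three channels after rounding.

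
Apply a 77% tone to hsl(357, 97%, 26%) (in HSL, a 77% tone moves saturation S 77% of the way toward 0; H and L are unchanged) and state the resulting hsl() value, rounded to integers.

S moves 77% from 97 toward 0: 97 − 74.69 = 22.31 → 22.
H and L are unchanged.

hsl(357, 22%, 26%)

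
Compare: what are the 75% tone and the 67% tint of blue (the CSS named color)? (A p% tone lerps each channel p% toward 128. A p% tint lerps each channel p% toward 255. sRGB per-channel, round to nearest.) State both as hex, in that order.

#6060A0, #ABABFF

CSS blue is rgb(0, 0, 255).
75% tone:
  R: 0 + 0.75×(128−0) = 0 + 96 = 96 → 96
  G: 0 + 0.75×(128−0) = 0 + 96 = 96 → 96
  B: 255 − 95.25 = 159.75 → 160
  → #6060A0
67% tint:
  R: 0 + 0.67×(255−0) = 0 + 170.85 = 170.85 → 171
  G: 0 + 0.67×(255−0) = 0 + 170.85 = 170.85 → 171
  B: 255 + 0 = 255 → 255
  → #ABABFF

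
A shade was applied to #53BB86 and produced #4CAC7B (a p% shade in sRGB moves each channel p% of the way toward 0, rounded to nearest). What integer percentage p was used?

8%

#53BB86 is rgb(83, 187, 134); #4CAC7B is rgb(76, 172, 123).
On the G channel (widest range): 172 ≈ 187 + (p/100)(0 − 187), so p ≈ 100×(172 − 187)/(0 − 187) = -1500/-187 = 8.02.
p = 8 reproduces all three channels after rounding.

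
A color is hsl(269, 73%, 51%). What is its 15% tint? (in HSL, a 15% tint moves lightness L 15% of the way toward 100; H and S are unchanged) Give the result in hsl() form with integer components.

hsl(269, 73%, 58%)

L moves 15% from 51 toward 100: 51 + 7.35 = 58.35 → 58.
H and S are unchanged.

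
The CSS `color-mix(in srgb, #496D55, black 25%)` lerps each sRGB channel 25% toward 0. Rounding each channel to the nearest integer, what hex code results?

#375240

#496D55 is rgb(73, 109, 85).
A 25% shade moves each channel 25% toward 0:
  R: 73 + 0.25×(0−73) = 73 − 18.25 = 54.75 → 55
  G: 109 − 27.25 = 81.75 → 82
  B: 85 − 21.25 = 63.75 → 64
rgb(55, 82, 64) = #375240.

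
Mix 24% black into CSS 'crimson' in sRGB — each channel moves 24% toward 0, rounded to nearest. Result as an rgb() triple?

rgb(167, 15, 46)

CSS crimson is rgb(220, 20, 60).
Lerp each channel 24% toward 0:
  R: 220 + 0.24×(0−220) = 220 − 52.8 = 167.2 → 167
  G: 20 + 0.24×(0−20) = 20 − 4.8 = 15.2 → 15
  B: 60 − 14.4 = 45.6 → 46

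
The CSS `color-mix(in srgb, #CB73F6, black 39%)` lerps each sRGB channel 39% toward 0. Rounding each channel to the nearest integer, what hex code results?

#CB73F6 is rgb(203, 115, 246).
A 39% shade moves each channel 39% toward 0:
  R: 203 − 79.17 = 123.83 → 124
  G: 115 − 44.85 = 70.15 → 70
  B: 246 + 0.39×(0−246) = 246 − 95.94 = 150.06 → 150
rgb(124, 70, 150) = #7C4696.

#7C4696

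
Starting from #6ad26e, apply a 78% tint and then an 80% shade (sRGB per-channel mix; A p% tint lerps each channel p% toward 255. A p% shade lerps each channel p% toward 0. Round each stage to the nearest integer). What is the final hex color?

#6ad26e is rgb(106, 210, 110).
Lerp each channel 78% toward 255:
  R: 106 + 0.78×(255−106) = 106 + 116.22 = 222.22 → 222
  G: 210 + 0.78×(255−210) = 210 + 35.1 = 245.1 → 245
  B: 110 + 0.78×(255−110) = 110 + 113.1 = 223.1 → 223
After the tint: rgb(222, 245, 223) = #def5df.
Per channel, c → c + 0.8(0 − c):
  R: 222 + 0.8×(0−222) = 222 − 177.6 = 44.4 → 44
  G: 245 + 0.8×(0−245) = 245 − 196 = 49 → 49
  B: 223 + 0.8×(0−223) = 223 − 178.4 = 44.6 → 45
rgb(44, 49, 45) = #2c312d.

#2c312d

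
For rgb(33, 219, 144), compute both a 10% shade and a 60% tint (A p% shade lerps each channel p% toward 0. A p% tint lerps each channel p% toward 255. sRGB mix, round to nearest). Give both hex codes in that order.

#1EC582, #A6F1D3

10% shade:
  R: 33 + 0.1×(0−33) = 33 − 3.3 = 29.7 → 30
  G: 219 + 0.1×(0−219) = 219 − 21.9 = 197.1 → 197
  B: 144 − 14.4 = 129.6 → 130
  → #1EC582
60% tint:
  R: 33 + 0.6×(255−33) = 33 + 133.2 = 166.2 → 166
  G: 219 + 0.6×(255−219) = 219 + 21.6 = 240.6 → 241
  B: 144 + 66.6 = 210.6 → 211
  → #A6F1D3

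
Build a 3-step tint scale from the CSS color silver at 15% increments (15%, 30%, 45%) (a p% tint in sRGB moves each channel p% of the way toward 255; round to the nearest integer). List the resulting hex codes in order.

CSS silver is rgb(192, 192, 192).
15%: (192 + 9.45 = 201.45→201, 192 + 9.45 = 201.45→201, 192 + 9.45 = 201.45→201) → #c9c9c9
30%: (192 + 18.9 = 210.9→211, 192 + 18.9 = 210.9→211, 192 + 18.9 = 210.9→211) → #d3d3d3
45%: (192 + 28.35 = 220.35→220, 192 + 28.35 = 220.35→220, 192 + 28.35 = 220.35→220) → #dcdcdc

#c9c9c9, #d3d3d3, #dcdcdc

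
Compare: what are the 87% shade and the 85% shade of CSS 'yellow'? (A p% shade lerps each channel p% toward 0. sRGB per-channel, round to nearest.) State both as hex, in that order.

CSS yellow is rgb(255, 255, 0).
87% shade:
  R: 255 + 0.87×(0−255) = 255 − 221.85 = 33.15 → 33
  G: 255 − 221.85 = 33.15 → 33
  B: 0 + 0.87×(0−0) = 0 + 0 = 0 → 0
  → #212100
85% shade:
  R: 255 + 0.85×(0−255) = 255 − 216.75 = 38.25 → 38
  G: 255 − 216.75 = 38.25 → 38
  B: 0 + 0 = 0 → 0
  → #262600

#212100, #262600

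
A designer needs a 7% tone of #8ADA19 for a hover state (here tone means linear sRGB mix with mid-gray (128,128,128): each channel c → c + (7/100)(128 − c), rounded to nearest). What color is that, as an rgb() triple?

rgb(137, 212, 32)

#8ADA19 is rgb(138, 218, 25).
A 7% tone moves each channel 7% toward 128:
  R: 138 − 0.7 = 137.3 → 137
  G: 218 − 6.3 = 211.7 → 212
  B: 25 + 0.07×(128−25) = 25 + 7.21 = 32.21 → 32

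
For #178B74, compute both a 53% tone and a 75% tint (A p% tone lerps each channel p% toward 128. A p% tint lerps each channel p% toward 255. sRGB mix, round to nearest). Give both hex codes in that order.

#178B74 is rgb(23, 139, 116).
53% tone:
  R: 23 + 0.53×(128−23) = 23 + 55.65 = 78.65 → 79
  G: 139 + 0.53×(128−139) = 139 − 5.83 = 133.17 → 133
  B: 116 + 0.53×(128−116) = 116 + 6.36 = 122.36 → 122
  → #4F857A
75% tint:
  R: 23 + 174 = 197 → 197
  G: 139 + 87 = 226 → 226
  B: 116 + 0.75×(255−116) = 116 + 104.25 = 220.25 → 220
  → #C5E2DC

#4F857A, #C5E2DC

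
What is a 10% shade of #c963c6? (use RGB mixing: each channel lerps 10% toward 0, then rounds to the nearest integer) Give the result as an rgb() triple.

rgb(181, 89, 178)

#c963c6 is rgb(201, 99, 198).
Per channel, c → c + 0.1(0 − c):
  R: 201 + 0.1×(0−201) = 201 − 20.1 = 180.9 → 181
  G: 99 + 0.1×(0−99) = 99 − 9.9 = 89.1 → 89
  B: 198 + 0.1×(0−198) = 198 − 19.8 = 178.2 → 178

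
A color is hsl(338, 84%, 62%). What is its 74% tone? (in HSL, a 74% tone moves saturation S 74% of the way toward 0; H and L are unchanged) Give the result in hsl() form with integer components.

S moves 74% from 84 toward 0: 84 − 62.16 = 21.84 → 22.
H and L are unchanged.

hsl(338, 22%, 62%)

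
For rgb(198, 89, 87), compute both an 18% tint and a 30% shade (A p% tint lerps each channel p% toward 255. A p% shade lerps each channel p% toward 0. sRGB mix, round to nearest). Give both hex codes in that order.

#D07775, #8B3E3D

18% tint:
  R: 198 + 10.26 = 208.26 → 208
  G: 89 + 0.18×(255−89) = 89 + 29.88 = 118.88 → 119
  B: 87 + 30.24 = 117.24 → 117
  → #D07775
30% shade:
  R: 198 + 0.3×(0−198) = 198 − 59.4 = 138.6 → 139
  G: 89 − 26.7 = 62.3 → 62
  B: 87 + 0.3×(0−87) = 87 − 26.1 = 60.9 → 61
  → #8B3E3D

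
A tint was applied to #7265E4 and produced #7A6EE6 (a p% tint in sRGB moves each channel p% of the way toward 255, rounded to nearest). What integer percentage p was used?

#7265E4 is rgb(114, 101, 228); #7A6EE6 is rgb(122, 110, 230).
On the G channel (widest range): 110 ≈ 101 + (p/100)(255 − 101), so p ≈ 100×(110 − 101)/(255 − 101) = 900/154 = 5.84.
p = 6 reproduces all three channels after rounding.

6%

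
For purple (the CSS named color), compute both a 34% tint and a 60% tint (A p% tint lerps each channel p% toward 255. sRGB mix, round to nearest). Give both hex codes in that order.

CSS purple is rgb(128, 0, 128).
34% tint:
  R: 128 + 0.34×(255−128) = 128 + 43.18 = 171.18 → 171
  G: 0 + 86.7 = 86.7 → 87
  B: 128 + 0.34×(255−128) = 128 + 43.18 = 171.18 → 171
  → #AB57AB
60% tint:
  R: 128 + 76.2 = 204.2 → 204
  G: 0 + 0.6×(255−0) = 0 + 153 = 153 → 153
  B: 128 + 76.2 = 204.2 → 204
  → #CC99CC

#AB57AB, #CC99CC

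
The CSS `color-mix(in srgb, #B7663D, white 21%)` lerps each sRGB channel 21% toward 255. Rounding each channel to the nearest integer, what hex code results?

#B7663D is rgb(183, 102, 61).
A 21% tint moves each channel 21% toward 255:
  R: 183 + 0.21×(255−183) = 183 + 15.12 = 198.12 → 198
  G: 102 + 0.21×(255−102) = 102 + 32.13 = 134.13 → 134
  B: 61 + 0.21×(255−61) = 61 + 40.74 = 101.74 → 102
rgb(198, 134, 102) = #C68666.

#C68666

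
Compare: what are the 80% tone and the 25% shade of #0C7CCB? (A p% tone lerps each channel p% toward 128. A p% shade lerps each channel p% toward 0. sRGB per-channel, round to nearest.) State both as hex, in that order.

#697F8F, #095D98

#0C7CCB is rgb(12, 124, 203).
80% tone:
  R: 12 + 0.8×(128−12) = 12 + 92.8 = 104.8 → 105
  G: 124 + 0.8×(128−124) = 124 + 3.2 = 127.2 → 127
  B: 203 + 0.8×(128−203) = 203 − 60 = 143 → 143
  → #697F8F
25% shade:
  R: 12 − 3 = 9 → 9
  G: 124 + 0.25×(0−124) = 124 − 31 = 93 → 93
  B: 203 + 0.25×(0−203) = 203 − 50.75 = 152.25 → 152
  → #095D98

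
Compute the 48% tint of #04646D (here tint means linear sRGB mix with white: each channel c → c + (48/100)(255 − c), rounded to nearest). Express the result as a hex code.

#04646D is rgb(4, 100, 109).
A 48% tint moves each channel 48% toward 255:
  R: 4 + 120.48 = 124.48 → 124
  G: 100 + 74.4 = 174.4 → 174
  B: 109 + 0.48×(255−109) = 109 + 70.08 = 179.08 → 179
rgb(124, 174, 179) = #7CAEB3.

#7CAEB3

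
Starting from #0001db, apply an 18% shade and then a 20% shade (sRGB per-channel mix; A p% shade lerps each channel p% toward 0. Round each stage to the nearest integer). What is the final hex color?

#000190

#0001db is rgb(0, 1, 219).
Per channel, c → c + 0.18(0 − c):
  R: 0 + 0 = 0 → 0
  G: 1 + 0.18×(0−1) = 1 − 0.18 = 0.82 → 1
  B: 219 − 39.42 = 179.58 → 180
After the shade: rgb(0, 1, 180) = #0001b4.
A 20% shade moves each channel 20% toward 0:
  R: 0 + 0 = 0 → 0
  G: 1 + 0.2×(0−1) = 1 − 0.2 = 0.8 → 1
  B: 180 − 36 = 144 → 144
rgb(0, 1, 144) = #000190.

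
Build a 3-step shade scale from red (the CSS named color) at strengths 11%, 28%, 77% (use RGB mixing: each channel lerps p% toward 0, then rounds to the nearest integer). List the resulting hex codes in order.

CSS red is rgb(255, 0, 0).
11%: (255 − 28.05 = 226.95→227, 0→0, 0→0) → #e30000
28%: (255 − 71.4 = 183.6→184, 0→0, 0→0) → #b80000
77%: (255 − 196.35 = 58.65→59, 0→0, 0→0) → #3b0000

#e30000, #b80000, #3b0000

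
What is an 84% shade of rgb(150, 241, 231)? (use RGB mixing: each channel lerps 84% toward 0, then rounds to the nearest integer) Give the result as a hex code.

#182725

An 84% shade moves each channel 84% toward 0:
  R: 150 + 0.84×(0−150) = 150 − 126 = 24 → 24
  G: 241 − 202.44 = 38.56 → 39
  B: 231 + 0.84×(0−231) = 231 − 194.04 = 36.96 → 37
rgb(24, 39, 37) = #182725.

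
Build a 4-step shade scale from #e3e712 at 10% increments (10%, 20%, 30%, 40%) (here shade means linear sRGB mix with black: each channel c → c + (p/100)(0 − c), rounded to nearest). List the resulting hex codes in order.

#e3e712 is rgb(227, 231, 18).
10%: (227 − 22.7 = 204.3→204, 231 − 23.1 = 207.9→208, 18 − 1.8 = 16.2→16) → #ccd010
20%: (227 − 45.4 = 181.6→182, 231 − 46.2 = 184.8→185, 18 − 3.6 = 14.4→14) → #b6b90e
30%: (227 − 68.1 = 158.9→159, 231 − 69.3 = 161.7→162, 18 − 5.4 = 12.6→13) → #9fa20d
40%: (227 − 90.8 = 136.2→136, 231 − 92.4 = 138.6→139, 18 − 7.2 = 10.8→11) → #888b0b

#ccd010, #b6b90e, #9fa20d, #888b0b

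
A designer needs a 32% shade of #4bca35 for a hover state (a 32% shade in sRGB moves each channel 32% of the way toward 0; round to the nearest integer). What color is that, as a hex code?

#338924

#4bca35 is rgb(75, 202, 53).
A 32% shade moves each channel 32% toward 0:
  R: 75 + 0.32×(0−75) = 75 − 24 = 51 → 51
  G: 202 + 0.32×(0−202) = 202 − 64.64 = 137.36 → 137
  B: 53 − 16.96 = 36.04 → 36
rgb(51, 137, 36) = #338924.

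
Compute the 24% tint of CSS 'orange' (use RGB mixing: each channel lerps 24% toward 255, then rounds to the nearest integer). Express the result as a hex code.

CSS orange is rgb(255, 165, 0).
Lerp each channel 24% toward 255:
  R: 255 + 0.24×(255−255) = 255 + 0 = 255 → 255
  G: 165 + 0.24×(255−165) = 165 + 21.6 = 186.6 → 187
  B: 0 + 0.24×(255−0) = 0 + 61.2 = 61.2 → 61
rgb(255, 187, 61) = #ffbb3d.

#ffbb3d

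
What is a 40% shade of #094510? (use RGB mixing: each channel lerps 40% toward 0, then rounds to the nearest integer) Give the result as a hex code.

#05290a

#094510 is rgb(9, 69, 16).
A 40% shade moves each channel 40% toward 0:
  R: 9 + 0.4×(0−9) = 9 − 3.6 = 5.4 → 5
  G: 69 + 0.4×(0−69) = 69 − 27.6 = 41.4 → 41
  B: 16 + 0.4×(0−16) = 16 − 6.4 = 9.6 → 10
rgb(5, 41, 10) = #05290a.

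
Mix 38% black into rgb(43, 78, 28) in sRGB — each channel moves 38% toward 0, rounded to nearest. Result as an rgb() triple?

rgb(27, 48, 17)

Per channel, c → c + 0.38(0 − c):
  R: 43 − 16.34 = 26.66 → 27
  G: 78 − 29.64 = 48.36 → 48
  B: 28 − 10.64 = 17.36 → 17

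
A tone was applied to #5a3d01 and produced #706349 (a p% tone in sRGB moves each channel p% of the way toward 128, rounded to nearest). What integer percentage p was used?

#5a3d01 is rgb(90, 61, 1); #706349 is rgb(112, 99, 73).
On the B channel (widest range): 73 ≈ 1 + (p/100)(128 − 1), so p ≈ 100×(73 − 1)/(128 − 1) = 7200/127 = 56.69.
p = 57 reproduces all three channels after rounding.

57%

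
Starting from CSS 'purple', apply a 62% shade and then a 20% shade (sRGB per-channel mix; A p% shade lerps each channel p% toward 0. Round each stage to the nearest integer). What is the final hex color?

CSS purple is rgb(128, 0, 128).
Per channel, c → c + 0.62(0 − c):
  R: 128 + 0.62×(0−128) = 128 − 79.36 = 48.64 → 49
  G: 0 + 0 = 0 → 0
  B: 128 − 79.36 = 48.64 → 49
After the shade: rgb(49, 0, 49) = #310031.
Lerp each channel 20% toward 0:
  R: 49 − 9.8 = 39.2 → 39
  G: 0 + 0.2×(0−0) = 0 + 0 = 0 → 0
  B: 49 + 0.2×(0−49) = 49 − 9.8 = 39.2 → 39
rgb(39, 0, 39) = #270027.

#270027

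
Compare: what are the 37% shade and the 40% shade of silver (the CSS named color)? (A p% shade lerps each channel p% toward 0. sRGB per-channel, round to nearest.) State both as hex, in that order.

CSS silver is rgb(192, 192, 192).
37% shade:
  R: 192 + 0.37×(0−192) = 192 − 71.04 = 120.96 → 121
  G: 192 + 0.37×(0−192) = 192 − 71.04 = 120.96 → 121
  B: 192 + 0.37×(0−192) = 192 − 71.04 = 120.96 → 121
  → #797979
40% shade:
  R: 192 + 0.4×(0−192) = 192 − 76.8 = 115.2 → 115
  G: 192 + 0.4×(0−192) = 192 − 76.8 = 115.2 → 115
  B: 192 + 0.4×(0−192) = 192 − 76.8 = 115.2 → 115
  → #737373

#797979, #737373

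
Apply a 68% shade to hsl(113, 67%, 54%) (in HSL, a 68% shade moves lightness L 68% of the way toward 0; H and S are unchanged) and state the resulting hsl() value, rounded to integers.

L moves 68% from 54 toward 0: 54 − 36.72 = 17.28 → 17.
H and S are unchanged.

hsl(113, 67%, 17%)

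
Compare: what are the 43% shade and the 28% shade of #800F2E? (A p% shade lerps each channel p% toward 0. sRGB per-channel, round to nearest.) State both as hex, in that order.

#49091A, #5C0B21

#800F2E is rgb(128, 15, 46).
43% shade:
  R: 128 + 0.43×(0−128) = 128 − 55.04 = 72.96 → 73
  G: 15 − 6.45 = 8.55 → 9
  B: 46 + 0.43×(0−46) = 46 − 19.78 = 26.22 → 26
  → #49091A
28% shade:
  R: 128 + 0.28×(0−128) = 128 − 35.84 = 92.16 → 92
  G: 15 − 4.2 = 10.8 → 11
  B: 46 + 0.28×(0−46) = 46 − 12.88 = 33.12 → 33
  → #5C0B21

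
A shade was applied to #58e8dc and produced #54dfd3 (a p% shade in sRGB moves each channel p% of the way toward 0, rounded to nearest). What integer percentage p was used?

4%

#58e8dc is rgb(88, 232, 220); #54dfd3 is rgb(84, 223, 211).
On the G channel (widest range): 223 ≈ 232 + (p/100)(0 − 232), so p ≈ 100×(223 − 232)/(0 − 232) = -900/-232 = 3.88.
p = 4 reproduces all three channels after rounding.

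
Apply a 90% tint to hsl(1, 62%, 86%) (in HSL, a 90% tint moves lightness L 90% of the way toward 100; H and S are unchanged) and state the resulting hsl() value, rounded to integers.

L moves 90% from 86 toward 100: 86 + 12.6 = 98.6 → 99.
H and S are unchanged.

hsl(1, 62%, 99%)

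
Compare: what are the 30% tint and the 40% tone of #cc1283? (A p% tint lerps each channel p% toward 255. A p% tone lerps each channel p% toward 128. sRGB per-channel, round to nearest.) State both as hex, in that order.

#db59a8, #ae3e82

#cc1283 is rgb(204, 18, 131).
30% tint:
  R: 204 + 15.3 = 219.3 → 219
  G: 18 + 0.3×(255−18) = 18 + 71.1 = 89.1 → 89
  B: 131 + 0.3×(255−131) = 131 + 37.2 = 168.2 → 168
  → #db59a8
40% tone:
  R: 204 + 0.4×(128−204) = 204 − 30.4 = 173.6 → 174
  G: 18 + 44 = 62 → 62
  B: 131 + 0.4×(128−131) = 131 − 1.2 = 129.8 → 130
  → #ae3e82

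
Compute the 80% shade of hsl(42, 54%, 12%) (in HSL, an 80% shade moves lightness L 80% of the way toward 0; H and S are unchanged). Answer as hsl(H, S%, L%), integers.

L moves 80% from 12 toward 0: 12 − 9.6 = 2.4 → 2.
H and S are unchanged.

hsl(42, 54%, 2%)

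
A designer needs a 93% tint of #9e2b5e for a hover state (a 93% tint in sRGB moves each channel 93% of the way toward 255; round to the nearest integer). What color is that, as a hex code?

#9e2b5e is rgb(158, 43, 94).
A 93% tint moves each channel 93% toward 255:
  R: 158 + 90.21 = 248.21 → 248
  G: 43 + 0.93×(255−43) = 43 + 197.16 = 240.16 → 240
  B: 94 + 149.73 = 243.73 → 244
rgb(248, 240, 244) = #f8f0f4.

#f8f0f4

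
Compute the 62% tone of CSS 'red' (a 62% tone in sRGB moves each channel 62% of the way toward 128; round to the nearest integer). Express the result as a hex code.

#B04F4F

CSS red is rgb(255, 0, 0).
A 62% tone moves each channel 62% toward 128:
  R: 255 − 78.74 = 176.26 → 176
  G: 0 + 0.62×(128−0) = 0 + 79.36 = 79.36 → 79
  B: 0 + 0.62×(128−0) = 0 + 79.36 = 79.36 → 79
rgb(176, 79, 79) = #B04F4F.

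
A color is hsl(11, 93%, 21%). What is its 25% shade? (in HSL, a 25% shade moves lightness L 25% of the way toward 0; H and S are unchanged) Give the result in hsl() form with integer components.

hsl(11, 93%, 16%)

L moves 25% from 21 toward 0: 21 − 5.25 = 15.75 → 16.
H and S are unchanged.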